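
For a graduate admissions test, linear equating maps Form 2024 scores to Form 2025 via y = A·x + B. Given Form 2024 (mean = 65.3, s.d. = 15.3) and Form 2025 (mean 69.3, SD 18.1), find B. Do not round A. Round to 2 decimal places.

-7.95

A = SD_Y / SD_X = 18.1 / 15.3 = 1.183007
B = M_Y − A·M_X = 69.3 − 1.183007 × 65.3 = -7.95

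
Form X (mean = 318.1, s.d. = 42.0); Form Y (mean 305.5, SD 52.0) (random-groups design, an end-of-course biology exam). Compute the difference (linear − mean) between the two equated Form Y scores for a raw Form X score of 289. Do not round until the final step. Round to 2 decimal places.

Mean-equated: 289 + (305.5 − 318.1) = 276.40
Linear-equated: (52.0/42.0)(289 − 318.1) + 305.5 = 269.471
Difference = 269.471 − 276.40 = -6.93

-6.93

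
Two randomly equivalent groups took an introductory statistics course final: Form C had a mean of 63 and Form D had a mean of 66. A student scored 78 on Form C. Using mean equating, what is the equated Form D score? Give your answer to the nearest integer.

Mean equating: y = x + (M_Y − M_X) = 78 + (66 − 63) = 81

81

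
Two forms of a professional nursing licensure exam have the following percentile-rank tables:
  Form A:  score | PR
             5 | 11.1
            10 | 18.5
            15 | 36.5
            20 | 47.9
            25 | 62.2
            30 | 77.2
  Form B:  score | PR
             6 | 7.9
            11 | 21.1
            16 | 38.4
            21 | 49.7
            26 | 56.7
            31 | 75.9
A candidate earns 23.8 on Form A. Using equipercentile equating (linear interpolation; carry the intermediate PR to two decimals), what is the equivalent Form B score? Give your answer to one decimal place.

PR of 23.8 on Form A: 47.9 + (23.8 − 20)/(25 − 20) × (62.2 − 47.9) = 58.77
On Form B, PR 58.77 falls between score 26 (PR 56.7) and 31 (PR 75.9).
Interpolate: 26 + (58.77 − 56.7)/(75.9 − 56.7) × (31 − 26) = 26.5

26.5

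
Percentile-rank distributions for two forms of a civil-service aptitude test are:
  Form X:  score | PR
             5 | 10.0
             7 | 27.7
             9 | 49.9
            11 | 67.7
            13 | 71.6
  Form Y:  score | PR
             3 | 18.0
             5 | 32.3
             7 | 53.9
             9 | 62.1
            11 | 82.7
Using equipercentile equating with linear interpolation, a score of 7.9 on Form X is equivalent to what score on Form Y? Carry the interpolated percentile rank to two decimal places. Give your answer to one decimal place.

5.5

PR of 7.9 on Form X: 27.7 + (7.9 − 7)/(9 − 7) × (49.9 − 27.7) = 37.69
On Form Y, PR 37.69 falls between score 5 (PR 32.3) and 7 (PR 53.9).
Interpolate: 5 + (37.69 − 32.3)/(53.9 − 32.3) × (7 − 5) = 5.5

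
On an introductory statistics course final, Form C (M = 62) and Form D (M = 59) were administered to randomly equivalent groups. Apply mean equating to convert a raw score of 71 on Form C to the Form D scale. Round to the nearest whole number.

Mean equating: y = x + (M_Y − M_X) = 71 + (59 − 62) = 68

68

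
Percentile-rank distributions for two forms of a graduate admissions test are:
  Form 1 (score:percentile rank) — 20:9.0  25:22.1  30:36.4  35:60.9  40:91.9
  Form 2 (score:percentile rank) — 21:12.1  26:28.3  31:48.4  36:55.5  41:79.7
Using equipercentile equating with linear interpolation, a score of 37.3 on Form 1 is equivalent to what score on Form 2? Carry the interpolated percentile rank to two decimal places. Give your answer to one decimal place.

PR of 37.3 on Form 1: 60.9 + (37.3 − 35)/(40 − 35) × (91.9 − 60.9) = 75.16
On Form 2, PR 75.16 falls between score 36 (PR 55.5) and 41 (PR 79.7).
Interpolate: 36 + (75.16 − 55.5)/(79.7 − 55.5) × (41 − 36) = 40.1

40.1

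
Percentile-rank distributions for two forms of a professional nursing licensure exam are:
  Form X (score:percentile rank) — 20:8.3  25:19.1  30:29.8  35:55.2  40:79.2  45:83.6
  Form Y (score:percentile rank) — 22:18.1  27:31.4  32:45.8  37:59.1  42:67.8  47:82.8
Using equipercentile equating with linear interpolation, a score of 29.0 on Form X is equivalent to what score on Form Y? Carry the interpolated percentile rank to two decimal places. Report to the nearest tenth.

PR of 29.0 on Form X: 19.1 + (29.0 − 25)/(30 − 25) × (29.8 − 19.1) = 27.66
On Form Y, PR 27.66 falls between score 22 (PR 18.1) and 27 (PR 31.4).
Interpolate: 22 + (27.66 − 18.1)/(31.4 − 18.1) × (27 − 22) = 25.6

25.6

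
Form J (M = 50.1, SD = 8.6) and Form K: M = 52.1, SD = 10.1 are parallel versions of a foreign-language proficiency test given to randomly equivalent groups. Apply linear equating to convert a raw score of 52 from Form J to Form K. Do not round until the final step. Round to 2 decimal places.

54.33

Linear equating: y = (SD_Y/SD_X)(x − M_X) + M_Y
y = (10.1/8.6)(52 − 50.1) + 52.1
y = 1.174419 × 1.9 + 52.1 = 2.2314 + 52.1 = 54.33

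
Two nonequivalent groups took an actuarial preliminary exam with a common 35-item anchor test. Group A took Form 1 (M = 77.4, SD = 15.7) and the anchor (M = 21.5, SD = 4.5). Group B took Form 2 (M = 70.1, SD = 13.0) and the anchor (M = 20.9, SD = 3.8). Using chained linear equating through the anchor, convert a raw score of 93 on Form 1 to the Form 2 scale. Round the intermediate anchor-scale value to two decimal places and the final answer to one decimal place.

87.4

Form 1 → anchor (Group A): v = (4.5/15.7)(93 − 77.4) + 21.5 = 25.97
anchor → Form 2 (Group B): y = (13.0/3.8)(25.97 − 20.9) + 70.1 = 87.4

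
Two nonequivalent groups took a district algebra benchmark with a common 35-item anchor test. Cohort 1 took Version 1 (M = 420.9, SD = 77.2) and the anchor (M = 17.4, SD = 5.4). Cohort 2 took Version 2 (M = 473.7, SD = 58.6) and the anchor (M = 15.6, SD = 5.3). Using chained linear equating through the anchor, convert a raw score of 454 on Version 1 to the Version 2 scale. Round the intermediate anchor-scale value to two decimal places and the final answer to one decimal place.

519.3

Version 1 → anchor (Cohort 1): v = (5.4/77.2)(454 − 420.9) + 17.4 = 19.72
anchor → Version 2 (Cohort 2): y = (58.6/5.3)(19.72 − 15.6) + 473.7 = 519.3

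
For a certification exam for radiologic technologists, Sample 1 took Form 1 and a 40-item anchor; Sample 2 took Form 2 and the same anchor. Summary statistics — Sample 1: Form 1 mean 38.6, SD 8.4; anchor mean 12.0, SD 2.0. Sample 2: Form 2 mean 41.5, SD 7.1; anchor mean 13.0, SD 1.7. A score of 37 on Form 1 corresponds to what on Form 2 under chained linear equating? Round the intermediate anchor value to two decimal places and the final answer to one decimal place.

35.7

Form 1 → anchor (Sample 1): v = (2.0/8.4)(37 − 38.6) + 12.0 = 11.62
anchor → Form 2 (Sample 2): y = (7.1/1.7)(11.62 − 13.0) + 41.5 = 35.7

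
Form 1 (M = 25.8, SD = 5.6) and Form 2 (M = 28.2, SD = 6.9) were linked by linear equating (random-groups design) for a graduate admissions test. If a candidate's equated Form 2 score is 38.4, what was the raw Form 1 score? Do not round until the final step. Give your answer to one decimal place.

34.1

Invert y = (SD_Y/SD_X)(x − M_X) + M_Y:
x = (SD_X/SD_Y)(y − M_Y) + M_X = (5.6/6.9)(38.4 − 28.2) + 25.8
x = 0.811594 × 10.200 + 25.8 = 34.1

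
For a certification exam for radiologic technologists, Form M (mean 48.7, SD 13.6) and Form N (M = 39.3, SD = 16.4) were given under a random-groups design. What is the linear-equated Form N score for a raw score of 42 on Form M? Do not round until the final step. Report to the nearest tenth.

Linear equating: y = (SD_Y/SD_X)(x − M_X) + M_Y
y = (16.4/13.6)(42 − 48.7) + 39.3
y = 1.205882 × -6.7 + 39.3 = -8.0794 + 39.3 = 31.2

31.2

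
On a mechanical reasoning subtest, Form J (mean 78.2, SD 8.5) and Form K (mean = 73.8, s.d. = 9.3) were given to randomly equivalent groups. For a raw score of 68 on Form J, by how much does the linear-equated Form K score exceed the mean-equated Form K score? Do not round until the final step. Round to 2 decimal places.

Mean-equated: 68 + (73.8 − 78.2) = 63.60
Linear-equated: (9.3/8.5)(68 − 78.2) + 73.8 = 62.640
Difference = 62.640 − 63.60 = -0.96

-0.96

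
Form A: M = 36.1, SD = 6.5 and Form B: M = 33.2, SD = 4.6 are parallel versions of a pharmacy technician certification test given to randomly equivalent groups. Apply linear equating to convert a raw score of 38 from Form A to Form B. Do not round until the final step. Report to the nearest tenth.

34.5

Linear equating: y = (SD_Y/SD_X)(x − M_X) + M_Y
y = (4.6/6.5)(38 − 36.1) + 33.2
y = 0.707692 × 1.9 + 33.2 = 1.3446 + 33.2 = 34.5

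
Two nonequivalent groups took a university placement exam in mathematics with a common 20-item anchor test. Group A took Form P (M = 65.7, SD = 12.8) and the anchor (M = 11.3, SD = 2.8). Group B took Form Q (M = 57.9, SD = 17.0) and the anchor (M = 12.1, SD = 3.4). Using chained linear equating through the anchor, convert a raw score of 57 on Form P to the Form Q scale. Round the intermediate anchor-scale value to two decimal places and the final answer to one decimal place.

Form P → anchor (Group A): v = (2.8/12.8)(57 − 65.7) + 11.3 = 9.40
anchor → Form Q (Group B): y = (17.0/3.4)(9.40 − 12.1) + 57.9 = 44.4

44.4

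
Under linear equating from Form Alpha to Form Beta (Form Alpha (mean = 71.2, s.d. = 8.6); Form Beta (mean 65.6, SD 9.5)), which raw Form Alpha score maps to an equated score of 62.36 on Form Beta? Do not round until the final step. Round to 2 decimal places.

Invert y = (SD_Y/SD_X)(x − M_X) + M_Y:
x = (SD_X/SD_Y)(y − M_Y) + M_X = (8.6/9.5)(62.36 − 65.6) + 71.2
x = 0.905263 × -3.240 + 71.2 = 68.27

68.27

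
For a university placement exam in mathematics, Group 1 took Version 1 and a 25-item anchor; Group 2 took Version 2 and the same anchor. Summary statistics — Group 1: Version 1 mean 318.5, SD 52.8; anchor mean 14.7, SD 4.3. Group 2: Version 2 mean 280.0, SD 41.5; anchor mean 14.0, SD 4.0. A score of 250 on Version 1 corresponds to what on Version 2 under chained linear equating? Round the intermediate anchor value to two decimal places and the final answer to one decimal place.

Version 1 → anchor (Group 1): v = (4.3/52.8)(250 − 318.5) + 14.7 = 9.12
anchor → Version 2 (Group 2): y = (41.5/4.0)(9.12 − 14.0) + 280.0 = 229.4

229.4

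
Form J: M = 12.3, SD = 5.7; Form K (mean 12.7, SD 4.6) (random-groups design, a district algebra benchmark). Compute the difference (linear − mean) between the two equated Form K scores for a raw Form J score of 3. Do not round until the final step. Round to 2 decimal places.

1.79

Mean-equated: 3 + (12.7 − 12.3) = 3.40
Linear-equated: (4.6/5.7)(3 − 12.3) + 12.7 = 5.195
Difference = 5.195 − 3.40 = 1.79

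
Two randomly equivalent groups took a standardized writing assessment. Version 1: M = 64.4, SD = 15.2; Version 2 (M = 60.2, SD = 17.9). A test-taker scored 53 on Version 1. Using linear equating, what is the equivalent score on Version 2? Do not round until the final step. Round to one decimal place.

Linear equating: y = (SD_Y/SD_X)(x − M_X) + M_Y
y = (17.9/15.2)(53 − 64.4) + 60.2
y = 1.177632 × -11.4 + 60.2 = -13.4250 + 60.2 = 46.8

46.8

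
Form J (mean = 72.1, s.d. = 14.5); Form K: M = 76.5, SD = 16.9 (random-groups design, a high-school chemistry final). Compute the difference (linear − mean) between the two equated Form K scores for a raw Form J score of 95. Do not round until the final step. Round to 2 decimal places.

3.79

Mean-equated: 95 + (76.5 − 72.1) = 99.40
Linear-equated: (16.9/14.5)(95 − 72.1) + 76.5 = 103.190
Difference = 103.190 − 99.40 = 3.79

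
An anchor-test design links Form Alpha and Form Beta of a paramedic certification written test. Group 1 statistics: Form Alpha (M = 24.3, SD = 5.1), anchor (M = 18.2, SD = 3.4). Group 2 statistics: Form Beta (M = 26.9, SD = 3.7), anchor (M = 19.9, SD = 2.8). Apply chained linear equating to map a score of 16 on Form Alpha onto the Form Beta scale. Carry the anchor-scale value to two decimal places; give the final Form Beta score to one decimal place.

Form Alpha → anchor (Group 1): v = (3.4/5.1)(16 − 24.3) + 18.2 = 12.67
anchor → Form Beta (Group 2): y = (3.7/2.8)(12.67 − 19.9) + 26.9 = 17.3

17.3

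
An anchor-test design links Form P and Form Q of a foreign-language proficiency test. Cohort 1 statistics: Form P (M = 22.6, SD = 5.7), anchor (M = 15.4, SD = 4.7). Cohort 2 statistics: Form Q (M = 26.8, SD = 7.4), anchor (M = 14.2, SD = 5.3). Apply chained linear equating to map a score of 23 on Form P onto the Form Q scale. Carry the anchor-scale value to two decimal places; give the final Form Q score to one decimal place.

28.9

Form P → anchor (Cohort 1): v = (4.7/5.7)(23 − 22.6) + 15.4 = 15.73
anchor → Form Q (Cohort 2): y = (7.4/5.3)(15.73 − 14.2) + 26.8 = 28.9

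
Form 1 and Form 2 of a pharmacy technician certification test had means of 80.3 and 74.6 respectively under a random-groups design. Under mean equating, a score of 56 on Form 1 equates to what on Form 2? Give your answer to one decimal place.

50.3

Mean equating: y = x + (M_Y − M_X) = 56 + (74.6 − 80.3) = 50.3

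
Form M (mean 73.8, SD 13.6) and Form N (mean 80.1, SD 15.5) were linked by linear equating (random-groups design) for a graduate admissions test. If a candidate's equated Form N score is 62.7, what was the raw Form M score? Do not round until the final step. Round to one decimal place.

58.5

Invert y = (SD_Y/SD_X)(x − M_X) + M_Y:
x = (SD_X/SD_Y)(y − M_Y) + M_X = (13.6/15.5)(62.7 − 80.1) + 73.8
x = 0.877419 × -17.400 + 73.8 = 58.5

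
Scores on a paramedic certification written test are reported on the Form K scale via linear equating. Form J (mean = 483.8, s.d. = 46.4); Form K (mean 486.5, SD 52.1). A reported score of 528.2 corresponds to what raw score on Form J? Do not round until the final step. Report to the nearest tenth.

Invert y = (SD_Y/SD_X)(x − M_X) + M_Y:
x = (SD_X/SD_Y)(y − M_Y) + M_X = (46.4/52.1)(528.2 − 486.5) + 483.8
x = 0.890595 × 41.700 + 483.8 = 520.9

520.9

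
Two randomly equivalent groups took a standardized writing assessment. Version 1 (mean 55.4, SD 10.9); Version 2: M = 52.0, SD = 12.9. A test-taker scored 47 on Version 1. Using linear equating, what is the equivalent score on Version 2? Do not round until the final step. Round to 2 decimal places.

Linear equating: y = (SD_Y/SD_X)(x − M_X) + M_Y
y = (12.9/10.9)(47 − 55.4) + 52.0
y = 1.183486 × -8.4 + 52.0 = -9.9413 + 52.0 = 42.06

42.06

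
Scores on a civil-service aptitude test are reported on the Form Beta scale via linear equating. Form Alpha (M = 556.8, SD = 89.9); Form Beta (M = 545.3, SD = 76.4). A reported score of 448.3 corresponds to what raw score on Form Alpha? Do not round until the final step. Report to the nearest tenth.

442.7

Invert y = (SD_Y/SD_X)(x − M_X) + M_Y:
x = (SD_X/SD_Y)(y − M_Y) + M_X = (89.9/76.4)(448.3 − 545.3) + 556.8
x = 1.176702 × -97.000 + 556.8 = 442.7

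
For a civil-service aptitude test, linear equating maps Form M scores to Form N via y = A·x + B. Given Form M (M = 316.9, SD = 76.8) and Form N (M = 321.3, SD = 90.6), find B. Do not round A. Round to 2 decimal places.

-52.54

A = SD_Y / SD_X = 90.6 / 76.8 = 1.179688
B = M_Y − A·M_X = 321.3 − 1.179688 × 316.9 = -52.54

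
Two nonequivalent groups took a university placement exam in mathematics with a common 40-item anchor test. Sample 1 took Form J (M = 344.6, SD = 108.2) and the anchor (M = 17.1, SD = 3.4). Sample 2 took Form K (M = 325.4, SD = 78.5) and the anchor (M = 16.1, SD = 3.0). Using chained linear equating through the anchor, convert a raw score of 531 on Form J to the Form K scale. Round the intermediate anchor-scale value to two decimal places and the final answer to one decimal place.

Form J → anchor (Sample 1): v = (3.4/108.2)(531 − 344.6) + 17.1 = 22.96
anchor → Form K (Sample 2): y = (78.5/3.0)(22.96 − 16.1) + 325.4 = 504.9

504.9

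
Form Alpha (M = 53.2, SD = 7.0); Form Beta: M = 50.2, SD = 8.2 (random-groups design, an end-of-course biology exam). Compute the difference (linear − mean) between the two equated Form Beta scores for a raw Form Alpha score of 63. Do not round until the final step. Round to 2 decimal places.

Mean-equated: 63 + (50.2 − 53.2) = 60.00
Linear-equated: (8.2/7.0)(63 − 53.2) + 50.2 = 61.680
Difference = 61.680 − 60.00 = 1.68

1.68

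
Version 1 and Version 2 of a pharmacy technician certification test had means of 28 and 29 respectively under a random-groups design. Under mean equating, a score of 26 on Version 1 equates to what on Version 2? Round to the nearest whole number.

27

Mean equating: y = x + (M_Y − M_X) = 26 + (29 − 28) = 27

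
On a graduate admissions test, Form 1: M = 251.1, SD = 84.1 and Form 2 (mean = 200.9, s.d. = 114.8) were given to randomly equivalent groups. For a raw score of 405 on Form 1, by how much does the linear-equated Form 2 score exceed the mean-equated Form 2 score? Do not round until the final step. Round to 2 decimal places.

56.18

Mean-equated: 405 + (200.9 − 251.1) = 354.80
Linear-equated: (114.8/84.1)(405 − 251.1) + 200.9 = 410.980
Difference = 410.980 − 354.80 = 56.18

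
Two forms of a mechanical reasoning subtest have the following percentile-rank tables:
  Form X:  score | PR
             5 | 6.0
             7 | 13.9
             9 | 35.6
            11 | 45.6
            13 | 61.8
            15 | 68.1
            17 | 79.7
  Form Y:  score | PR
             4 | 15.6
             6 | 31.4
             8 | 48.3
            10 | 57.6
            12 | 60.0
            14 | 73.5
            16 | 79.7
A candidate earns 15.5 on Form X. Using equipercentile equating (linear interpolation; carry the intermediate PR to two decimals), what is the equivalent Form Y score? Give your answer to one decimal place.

13.6

PR of 15.5 on Form X: 68.1 + (15.5 − 15)/(17 − 15) × (79.7 − 68.1) = 71.00
On Form Y, PR 71.00 falls between score 12 (PR 60.0) and 14 (PR 73.5).
Interpolate: 12 + (71.00 − 60.0)/(73.5 − 60.0) × (14 − 12) = 13.6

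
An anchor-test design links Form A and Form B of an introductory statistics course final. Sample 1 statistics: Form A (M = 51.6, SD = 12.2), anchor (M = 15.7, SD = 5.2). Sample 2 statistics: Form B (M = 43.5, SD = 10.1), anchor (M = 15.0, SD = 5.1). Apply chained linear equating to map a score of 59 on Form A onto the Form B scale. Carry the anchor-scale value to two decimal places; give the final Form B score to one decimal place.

51.1

Form A → anchor (Sample 1): v = (5.2/12.2)(59 − 51.6) + 15.7 = 18.85
anchor → Form B (Sample 2): y = (10.1/5.1)(18.85 − 15.0) + 43.5 = 51.1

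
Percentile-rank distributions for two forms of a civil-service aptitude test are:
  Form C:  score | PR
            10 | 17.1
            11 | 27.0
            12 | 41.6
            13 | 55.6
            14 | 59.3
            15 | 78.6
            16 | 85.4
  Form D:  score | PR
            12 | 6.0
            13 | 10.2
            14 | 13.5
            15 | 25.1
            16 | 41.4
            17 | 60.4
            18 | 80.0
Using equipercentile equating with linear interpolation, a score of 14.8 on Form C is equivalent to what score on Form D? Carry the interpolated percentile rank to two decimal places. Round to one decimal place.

PR of 14.8 on Form C: 59.3 + (14.8 − 14)/(15 − 14) × (78.6 − 59.3) = 74.74
On Form D, PR 74.74 falls between score 17 (PR 60.4) and 18 (PR 80.0).
Interpolate: 17 + (74.74 − 60.4)/(80.0 − 60.4) × (18 − 17) = 17.7

17.7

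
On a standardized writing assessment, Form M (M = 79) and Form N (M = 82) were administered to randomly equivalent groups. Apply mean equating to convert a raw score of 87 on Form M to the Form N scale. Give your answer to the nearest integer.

90

Mean equating: y = x + (M_Y − M_X) = 87 + (82 − 79) = 90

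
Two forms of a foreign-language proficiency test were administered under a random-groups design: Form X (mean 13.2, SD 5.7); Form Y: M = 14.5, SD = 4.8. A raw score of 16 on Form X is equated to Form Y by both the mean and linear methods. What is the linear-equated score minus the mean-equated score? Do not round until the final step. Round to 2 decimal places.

Mean-equated: 16 + (14.5 − 13.2) = 17.30
Linear-equated: (4.8/5.7)(16 − 13.2) + 14.5 = 16.858
Difference = 16.858 − 17.30 = -0.44

-0.44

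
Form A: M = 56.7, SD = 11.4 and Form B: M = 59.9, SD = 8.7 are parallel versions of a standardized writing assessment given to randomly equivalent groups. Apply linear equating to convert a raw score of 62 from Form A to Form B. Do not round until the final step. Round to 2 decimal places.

Linear equating: y = (SD_Y/SD_X)(x − M_X) + M_Y
y = (8.7/11.4)(62 − 56.7) + 59.9
y = 0.763158 × 5.3 + 59.9 = 4.0447 + 59.9 = 63.94

63.94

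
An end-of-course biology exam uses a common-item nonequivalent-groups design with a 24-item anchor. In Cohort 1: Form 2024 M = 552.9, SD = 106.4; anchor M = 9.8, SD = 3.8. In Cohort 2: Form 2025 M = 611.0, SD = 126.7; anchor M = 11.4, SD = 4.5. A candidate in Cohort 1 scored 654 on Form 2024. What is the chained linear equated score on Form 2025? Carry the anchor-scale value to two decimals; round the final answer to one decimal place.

Form 2024 → anchor (Cohort 1): v = (3.8/106.4)(654 − 552.9) + 9.8 = 13.41
anchor → Form 2025 (Cohort 2): y = (126.7/4.5)(13.41 − 11.4) + 611.0 = 667.6

667.6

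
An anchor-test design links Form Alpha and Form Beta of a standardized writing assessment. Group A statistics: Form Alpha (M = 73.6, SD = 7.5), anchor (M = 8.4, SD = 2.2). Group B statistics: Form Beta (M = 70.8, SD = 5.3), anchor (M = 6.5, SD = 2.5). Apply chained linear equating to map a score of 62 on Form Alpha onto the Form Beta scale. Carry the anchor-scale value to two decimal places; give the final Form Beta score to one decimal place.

67.6

Form Alpha → anchor (Group A): v = (2.2/7.5)(62 − 73.6) + 8.4 = 5.00
anchor → Form Beta (Group B): y = (5.3/2.5)(5.00 − 6.5) + 70.8 = 67.6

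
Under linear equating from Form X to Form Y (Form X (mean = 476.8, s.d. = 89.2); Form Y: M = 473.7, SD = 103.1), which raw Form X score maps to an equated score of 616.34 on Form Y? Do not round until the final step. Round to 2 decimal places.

600.21

Invert y = (SD_Y/SD_X)(x − M_X) + M_Y:
x = (SD_X/SD_Y)(y − M_Y) + M_X = (89.2/103.1)(616.34 − 473.7) + 476.8
x = 0.865179 × 142.640 + 476.8 = 600.21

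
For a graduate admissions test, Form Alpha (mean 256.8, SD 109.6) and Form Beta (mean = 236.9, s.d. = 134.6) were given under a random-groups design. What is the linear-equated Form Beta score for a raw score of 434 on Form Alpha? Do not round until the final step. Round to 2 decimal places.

Linear equating: y = (SD_Y/SD_X)(x − M_X) + M_Y
y = (134.6/109.6)(434 − 256.8) + 236.9
y = 1.228102 × 177.2 + 236.9 = 217.6197 + 236.9 = 454.52

454.52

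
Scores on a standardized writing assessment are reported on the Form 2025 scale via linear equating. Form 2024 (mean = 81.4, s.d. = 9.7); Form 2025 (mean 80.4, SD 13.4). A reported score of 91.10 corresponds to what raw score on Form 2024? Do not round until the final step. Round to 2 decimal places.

89.15

Invert y = (SD_Y/SD_X)(x − M_X) + M_Y:
x = (SD_X/SD_Y)(y − M_Y) + M_X = (9.7/13.4)(91.10 − 80.4) + 81.4
x = 0.723881 × 10.700 + 81.4 = 89.15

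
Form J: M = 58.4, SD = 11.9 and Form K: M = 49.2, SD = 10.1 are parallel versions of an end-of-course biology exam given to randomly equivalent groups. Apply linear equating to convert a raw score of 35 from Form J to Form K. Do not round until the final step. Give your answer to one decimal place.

29.3

Linear equating: y = (SD_Y/SD_X)(x − M_X) + M_Y
y = (10.1/11.9)(35 − 58.4) + 49.2
y = 0.848739 × -23.4 + 49.2 = -19.8605 + 49.2 = 29.3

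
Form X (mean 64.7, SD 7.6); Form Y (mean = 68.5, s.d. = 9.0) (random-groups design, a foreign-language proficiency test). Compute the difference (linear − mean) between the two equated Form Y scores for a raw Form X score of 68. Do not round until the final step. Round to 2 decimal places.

0.61

Mean-equated: 68 + (68.5 − 64.7) = 71.80
Linear-equated: (9.0/7.6)(68 − 64.7) + 68.5 = 72.408
Difference = 72.408 − 71.80 = 0.61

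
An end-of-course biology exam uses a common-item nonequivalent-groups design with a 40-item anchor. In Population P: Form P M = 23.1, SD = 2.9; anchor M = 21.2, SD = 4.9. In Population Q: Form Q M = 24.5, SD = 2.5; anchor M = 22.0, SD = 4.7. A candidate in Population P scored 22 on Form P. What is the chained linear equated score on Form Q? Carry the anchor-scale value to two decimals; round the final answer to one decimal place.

Form P → anchor (Population P): v = (4.9/2.9)(22 − 23.1) + 21.2 = 19.34
anchor → Form Q (Population Q): y = (2.5/4.7)(19.34 − 22.0) + 24.5 = 23.1

23.1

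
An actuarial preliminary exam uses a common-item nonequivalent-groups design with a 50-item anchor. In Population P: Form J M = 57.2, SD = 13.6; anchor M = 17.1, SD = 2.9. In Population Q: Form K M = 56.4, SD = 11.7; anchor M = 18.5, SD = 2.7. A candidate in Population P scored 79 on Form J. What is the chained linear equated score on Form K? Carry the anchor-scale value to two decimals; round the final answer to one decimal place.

70.5

Form J → anchor (Population P): v = (2.9/13.6)(79 − 57.2) + 17.1 = 21.75
anchor → Form K (Population Q): y = (11.7/2.7)(21.75 − 18.5) + 56.4 = 70.5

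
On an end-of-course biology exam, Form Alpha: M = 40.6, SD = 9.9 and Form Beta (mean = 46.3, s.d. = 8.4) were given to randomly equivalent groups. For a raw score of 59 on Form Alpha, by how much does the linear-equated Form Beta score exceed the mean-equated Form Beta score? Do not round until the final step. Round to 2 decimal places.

Mean-equated: 59 + (46.3 − 40.6) = 64.70
Linear-equated: (8.4/9.9)(59 − 40.6) + 46.3 = 61.912
Difference = 61.912 − 64.70 = -2.79

-2.79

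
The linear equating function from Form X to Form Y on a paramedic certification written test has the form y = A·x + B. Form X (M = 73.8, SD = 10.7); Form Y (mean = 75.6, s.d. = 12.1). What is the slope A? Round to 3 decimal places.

1.131

A = SD_Y / SD_X = 12.1 / 10.7 = 1.131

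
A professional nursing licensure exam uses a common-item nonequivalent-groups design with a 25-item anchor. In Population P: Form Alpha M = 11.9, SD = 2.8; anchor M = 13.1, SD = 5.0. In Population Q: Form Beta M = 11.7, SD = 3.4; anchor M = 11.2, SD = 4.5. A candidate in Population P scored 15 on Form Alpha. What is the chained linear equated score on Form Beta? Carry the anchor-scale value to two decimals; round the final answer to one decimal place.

Form Alpha → anchor (Population P): v = (5.0/2.8)(15 − 11.9) + 13.1 = 18.64
anchor → Form Beta (Population Q): y = (3.4/4.5)(18.64 − 11.2) + 11.7 = 17.3

17.3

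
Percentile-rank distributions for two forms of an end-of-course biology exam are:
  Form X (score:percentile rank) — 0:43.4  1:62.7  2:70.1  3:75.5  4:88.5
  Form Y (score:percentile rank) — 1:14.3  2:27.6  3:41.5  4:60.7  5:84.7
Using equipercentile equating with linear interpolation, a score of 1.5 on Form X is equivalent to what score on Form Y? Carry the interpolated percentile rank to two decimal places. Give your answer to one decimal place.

PR of 1.5 on Form X: 62.7 + (1.5 − 1)/(2 − 1) × (70.1 − 62.7) = 66.40
On Form Y, PR 66.40 falls between score 4 (PR 60.7) and 5 (PR 84.7).
Interpolate: 4 + (66.40 − 60.7)/(84.7 − 60.7) × (5 − 4) = 4.2

4.2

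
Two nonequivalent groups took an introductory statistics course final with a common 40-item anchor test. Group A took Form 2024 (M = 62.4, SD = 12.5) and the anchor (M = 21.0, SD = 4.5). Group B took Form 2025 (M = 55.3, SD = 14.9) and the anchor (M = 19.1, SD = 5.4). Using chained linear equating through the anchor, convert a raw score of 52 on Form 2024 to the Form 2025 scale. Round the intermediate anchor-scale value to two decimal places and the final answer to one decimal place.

Form 2024 → anchor (Group A): v = (4.5/12.5)(52 − 62.4) + 21.0 = 17.26
anchor → Form 2025 (Group B): y = (14.9/5.4)(17.26 − 19.1) + 55.3 = 50.2

50.2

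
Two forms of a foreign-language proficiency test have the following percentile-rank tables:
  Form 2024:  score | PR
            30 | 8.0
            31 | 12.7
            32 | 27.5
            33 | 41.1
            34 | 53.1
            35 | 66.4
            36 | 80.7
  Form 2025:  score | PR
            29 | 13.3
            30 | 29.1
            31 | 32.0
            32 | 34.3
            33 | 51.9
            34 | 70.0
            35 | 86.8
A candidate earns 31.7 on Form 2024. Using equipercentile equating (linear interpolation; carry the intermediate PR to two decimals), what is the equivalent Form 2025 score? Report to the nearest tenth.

PR of 31.7 on Form 2024: 12.7 + (31.7 − 31)/(32 − 31) × (27.5 − 12.7) = 23.06
On Form 2025, PR 23.06 falls between score 29 (PR 13.3) and 30 (PR 29.1).
Interpolate: 29 + (23.06 − 13.3)/(29.1 − 13.3) × (30 − 29) = 29.6

29.6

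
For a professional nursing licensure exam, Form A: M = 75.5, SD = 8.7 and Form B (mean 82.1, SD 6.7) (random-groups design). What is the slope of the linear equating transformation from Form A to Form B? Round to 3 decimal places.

0.770

A = SD_Y / SD_X = 6.7 / 8.7 = 0.770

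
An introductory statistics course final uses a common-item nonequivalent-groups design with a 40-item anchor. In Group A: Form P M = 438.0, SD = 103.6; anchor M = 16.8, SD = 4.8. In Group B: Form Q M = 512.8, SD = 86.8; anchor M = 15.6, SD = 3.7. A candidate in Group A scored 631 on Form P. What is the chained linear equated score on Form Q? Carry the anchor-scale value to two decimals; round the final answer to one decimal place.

Form P → anchor (Group A): v = (4.8/103.6)(631 − 438.0) + 16.8 = 25.74
anchor → Form Q (Group B): y = (86.8/3.7)(25.74 − 15.6) + 512.8 = 750.7

750.7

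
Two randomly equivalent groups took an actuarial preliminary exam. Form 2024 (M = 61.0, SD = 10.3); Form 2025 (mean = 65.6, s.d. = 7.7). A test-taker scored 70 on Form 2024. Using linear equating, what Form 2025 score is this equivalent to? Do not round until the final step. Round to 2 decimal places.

Linear equating: y = (SD_Y/SD_X)(x − M_X) + M_Y
y = (7.7/10.3)(70 − 61.0) + 65.6
y = 0.747573 × 9.0 + 65.6 = 6.7282 + 65.6 = 72.33

72.33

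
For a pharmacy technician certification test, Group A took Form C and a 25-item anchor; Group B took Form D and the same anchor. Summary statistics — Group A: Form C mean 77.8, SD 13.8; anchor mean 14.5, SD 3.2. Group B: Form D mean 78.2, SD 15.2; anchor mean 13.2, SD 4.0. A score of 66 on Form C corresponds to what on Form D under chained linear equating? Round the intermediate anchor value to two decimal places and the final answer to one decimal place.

72.7

Form C → anchor (Group A): v = (3.2/13.8)(66 − 77.8) + 14.5 = 11.76
anchor → Form D (Group B): y = (15.2/4.0)(11.76 − 13.2) + 78.2 = 72.7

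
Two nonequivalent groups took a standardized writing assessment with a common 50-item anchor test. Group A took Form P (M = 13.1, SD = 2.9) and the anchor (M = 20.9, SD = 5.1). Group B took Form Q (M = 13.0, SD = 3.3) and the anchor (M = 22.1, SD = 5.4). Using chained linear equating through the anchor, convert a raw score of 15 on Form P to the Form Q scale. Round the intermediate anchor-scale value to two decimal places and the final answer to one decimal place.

14.3

Form P → anchor (Group A): v = (5.1/2.9)(15 − 13.1) + 20.9 = 24.24
anchor → Form Q (Group B): y = (3.3/5.4)(24.24 − 22.1) + 13.0 = 14.3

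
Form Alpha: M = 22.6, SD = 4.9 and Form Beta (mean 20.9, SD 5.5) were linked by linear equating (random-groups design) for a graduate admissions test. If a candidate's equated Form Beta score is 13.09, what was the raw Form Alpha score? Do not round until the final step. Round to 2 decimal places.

Invert y = (SD_Y/SD_X)(x − M_X) + M_Y:
x = (SD_X/SD_Y)(y − M_Y) + M_X = (4.9/5.5)(13.09 − 20.9) + 22.6
x = 0.890909 × -7.810 + 22.6 = 15.64

15.64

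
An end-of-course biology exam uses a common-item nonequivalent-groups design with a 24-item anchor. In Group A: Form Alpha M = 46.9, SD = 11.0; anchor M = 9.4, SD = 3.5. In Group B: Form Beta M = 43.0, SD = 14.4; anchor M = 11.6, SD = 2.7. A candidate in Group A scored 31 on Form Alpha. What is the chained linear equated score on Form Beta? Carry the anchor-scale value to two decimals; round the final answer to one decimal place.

Form Alpha → anchor (Group A): v = (3.5/11.0)(31 − 46.9) + 9.4 = 4.34
anchor → Form Beta (Group B): y = (14.4/2.7)(4.34 − 11.6) + 43.0 = 4.3

4.3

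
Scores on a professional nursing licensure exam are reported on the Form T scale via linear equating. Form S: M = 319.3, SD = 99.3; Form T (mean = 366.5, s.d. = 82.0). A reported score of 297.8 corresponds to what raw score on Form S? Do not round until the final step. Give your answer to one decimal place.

236.1

Invert y = (SD_Y/SD_X)(x − M_X) + M_Y:
x = (SD_X/SD_Y)(y − M_Y) + M_X = (99.3/82.0)(297.8 − 366.5) + 319.3
x = 1.210976 × -68.700 + 319.3 = 236.1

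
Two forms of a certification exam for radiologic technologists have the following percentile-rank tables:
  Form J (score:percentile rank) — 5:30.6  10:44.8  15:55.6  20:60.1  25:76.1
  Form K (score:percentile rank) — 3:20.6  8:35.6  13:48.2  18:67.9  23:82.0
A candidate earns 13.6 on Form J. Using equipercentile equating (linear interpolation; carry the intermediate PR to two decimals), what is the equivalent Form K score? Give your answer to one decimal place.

14.1

PR of 13.6 on Form J: 44.8 + (13.6 − 10)/(15 − 10) × (55.6 − 44.8) = 52.58
On Form K, PR 52.58 falls between score 13 (PR 48.2) and 18 (PR 67.9).
Interpolate: 13 + (52.58 − 48.2)/(67.9 − 48.2) × (18 − 13) = 14.1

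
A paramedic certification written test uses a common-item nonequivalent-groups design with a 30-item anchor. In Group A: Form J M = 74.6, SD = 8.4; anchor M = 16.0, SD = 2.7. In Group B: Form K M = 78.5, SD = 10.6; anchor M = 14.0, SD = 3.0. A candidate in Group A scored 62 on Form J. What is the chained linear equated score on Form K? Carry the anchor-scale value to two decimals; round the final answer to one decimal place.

Form J → anchor (Group A): v = (2.7/8.4)(62 − 74.6) + 16.0 = 11.95
anchor → Form K (Group B): y = (10.6/3.0)(11.95 − 14.0) + 78.5 = 71.3

71.3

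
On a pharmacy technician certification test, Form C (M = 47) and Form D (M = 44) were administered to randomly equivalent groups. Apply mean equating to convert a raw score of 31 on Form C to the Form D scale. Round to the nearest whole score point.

28

Mean equating: y = x + (M_Y − M_X) = 31 + (44 − 47) = 28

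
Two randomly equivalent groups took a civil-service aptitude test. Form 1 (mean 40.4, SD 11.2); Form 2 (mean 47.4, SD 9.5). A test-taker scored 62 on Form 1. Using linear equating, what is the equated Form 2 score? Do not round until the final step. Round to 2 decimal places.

Linear equating: y = (SD_Y/SD_X)(x − M_X) + M_Y
y = (9.5/11.2)(62 − 40.4) + 47.4
y = 0.848214 × 21.6 + 47.4 = 18.3214 + 47.4 = 65.72

65.72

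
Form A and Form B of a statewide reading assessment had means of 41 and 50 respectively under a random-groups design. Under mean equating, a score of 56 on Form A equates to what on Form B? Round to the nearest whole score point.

Mean equating: y = x + (M_Y − M_X) = 56 + (50 − 41) = 65

65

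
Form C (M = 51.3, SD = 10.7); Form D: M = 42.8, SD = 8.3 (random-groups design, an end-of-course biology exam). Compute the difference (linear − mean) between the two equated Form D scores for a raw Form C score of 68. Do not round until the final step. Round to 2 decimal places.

Mean-equated: 68 + (42.8 − 51.3) = 59.50
Linear-equated: (8.3/10.7)(68 − 51.3) + 42.8 = 55.754
Difference = 55.754 − 59.50 = -3.75

-3.75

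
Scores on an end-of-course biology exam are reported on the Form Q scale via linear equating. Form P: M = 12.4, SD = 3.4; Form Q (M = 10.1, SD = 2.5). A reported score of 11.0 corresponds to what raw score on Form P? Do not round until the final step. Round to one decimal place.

13.6

Invert y = (SD_Y/SD_X)(x − M_X) + M_Y:
x = (SD_X/SD_Y)(y − M_Y) + M_X = (3.4/2.5)(11.0 − 10.1) + 12.4
x = 1.360000 × 0.900 + 12.4 = 13.6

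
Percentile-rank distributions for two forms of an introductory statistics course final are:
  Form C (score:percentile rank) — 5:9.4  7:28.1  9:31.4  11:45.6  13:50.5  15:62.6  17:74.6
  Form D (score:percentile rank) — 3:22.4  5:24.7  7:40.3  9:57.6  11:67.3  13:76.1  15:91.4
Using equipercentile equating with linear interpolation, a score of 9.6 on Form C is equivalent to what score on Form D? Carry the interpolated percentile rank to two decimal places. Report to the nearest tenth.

PR of 9.6 on Form C: 31.4 + (9.6 − 9)/(11 − 9) × (45.6 − 31.4) = 35.66
On Form D, PR 35.66 falls between score 5 (PR 24.7) and 7 (PR 40.3).
Interpolate: 5 + (35.66 − 24.7)/(40.3 − 24.7) × (7 − 5) = 6.4

6.4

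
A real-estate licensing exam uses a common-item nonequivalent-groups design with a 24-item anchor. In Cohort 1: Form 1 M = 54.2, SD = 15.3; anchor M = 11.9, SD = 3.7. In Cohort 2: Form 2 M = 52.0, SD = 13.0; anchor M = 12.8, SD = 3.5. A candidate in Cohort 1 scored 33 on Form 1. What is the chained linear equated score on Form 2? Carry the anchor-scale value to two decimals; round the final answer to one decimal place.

29.6

Form 1 → anchor (Cohort 1): v = (3.7/15.3)(33 − 54.2) + 11.9 = 6.77
anchor → Form 2 (Cohort 2): y = (13.0/3.5)(6.77 − 12.8) + 52.0 = 29.6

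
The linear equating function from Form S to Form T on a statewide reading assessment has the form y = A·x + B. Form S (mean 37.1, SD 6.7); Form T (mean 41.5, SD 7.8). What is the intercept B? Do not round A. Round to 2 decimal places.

A = SD_Y / SD_X = 7.8 / 6.7 = 1.164179
B = M_Y − A·M_X = 41.5 − 1.164179 × 37.1 = -1.69

-1.69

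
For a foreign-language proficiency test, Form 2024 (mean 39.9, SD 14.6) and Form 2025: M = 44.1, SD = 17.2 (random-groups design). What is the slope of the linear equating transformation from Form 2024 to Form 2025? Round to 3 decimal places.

1.178

A = SD_Y / SD_X = 17.2 / 14.6 = 1.178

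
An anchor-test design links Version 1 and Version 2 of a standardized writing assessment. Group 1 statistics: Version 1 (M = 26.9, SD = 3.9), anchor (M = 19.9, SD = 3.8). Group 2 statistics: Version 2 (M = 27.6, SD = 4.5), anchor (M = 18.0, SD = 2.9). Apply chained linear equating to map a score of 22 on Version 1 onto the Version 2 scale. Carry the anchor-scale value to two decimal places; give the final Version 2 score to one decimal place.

Version 1 → anchor (Group 1): v = (3.8/3.9)(22 − 26.9) + 19.9 = 15.13
anchor → Version 2 (Group 2): y = (4.5/2.9)(15.13 − 18.0) + 27.6 = 23.1

23.1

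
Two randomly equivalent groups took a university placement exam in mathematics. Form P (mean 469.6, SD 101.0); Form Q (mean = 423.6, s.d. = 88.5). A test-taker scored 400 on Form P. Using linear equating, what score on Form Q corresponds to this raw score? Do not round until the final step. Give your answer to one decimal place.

362.6

Linear equating: y = (SD_Y/SD_X)(x − M_X) + M_Y
y = (88.5/101.0)(400 − 469.6) + 423.6
y = 0.876238 × -69.6 + 423.6 = -60.9861 + 423.6 = 362.6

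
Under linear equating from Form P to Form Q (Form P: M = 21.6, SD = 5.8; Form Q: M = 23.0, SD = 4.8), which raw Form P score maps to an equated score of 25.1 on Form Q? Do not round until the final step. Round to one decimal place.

Invert y = (SD_Y/SD_X)(x − M_X) + M_Y:
x = (SD_X/SD_Y)(y − M_Y) + M_X = (5.8/4.8)(25.1 − 23.0) + 21.6
x = 1.208333 × 2.100 + 21.6 = 24.1

24.1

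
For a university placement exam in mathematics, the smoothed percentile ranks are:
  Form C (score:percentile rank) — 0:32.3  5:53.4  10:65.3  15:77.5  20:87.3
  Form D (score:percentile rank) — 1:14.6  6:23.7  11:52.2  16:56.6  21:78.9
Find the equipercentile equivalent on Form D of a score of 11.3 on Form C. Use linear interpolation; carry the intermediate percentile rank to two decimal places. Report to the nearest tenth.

18.7

PR of 11.3 on Form C: 65.3 + (11.3 − 10)/(15 − 10) × (77.5 − 65.3) = 68.47
On Form D, PR 68.47 falls between score 16 (PR 56.6) and 21 (PR 78.9).
Interpolate: 16 + (68.47 − 56.6)/(78.9 − 56.6) × (21 − 16) = 18.7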